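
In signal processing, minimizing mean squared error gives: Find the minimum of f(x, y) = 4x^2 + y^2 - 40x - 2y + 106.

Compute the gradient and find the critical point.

f(x,y) = 4x^2 + y^2 - 40x - 2y + 106
df/dx = 8x + (-40) = 0  =>  x = 5
df/dy = 2y + (-2) = 0  =>  y = 1
f(5, 1) = 4*(5)^2 + 1*(1)^2 + -40*(5) + -2*(1) + 106 = 5
Hessian is diagonal with entries 8, 2 > 0, so this is a minimum.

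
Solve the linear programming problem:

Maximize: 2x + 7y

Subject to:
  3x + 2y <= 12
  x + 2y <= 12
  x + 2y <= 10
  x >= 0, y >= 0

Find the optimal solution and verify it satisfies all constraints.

Feasible vertices: (0, 0), (0, 5), (1, 9/2), (4, 0)
Objective 2x + 7y at each vertex:
  (0, 0): 0
  (0, 5): 35
  (1, 9/2): 67/2
  (4, 0): 8
Maximum is 35 at (0, 5).
Verify constraints at (x, y) = (0, 5):
  3*0 + 2*5 = 10 <= 12
  1*0 + 2*5 = 10 <= 12
  1*0 + 2*5 = 10 <= 10 (active)
  x = 0 >= 0, y = 5 >= 0. All constraints satisfied.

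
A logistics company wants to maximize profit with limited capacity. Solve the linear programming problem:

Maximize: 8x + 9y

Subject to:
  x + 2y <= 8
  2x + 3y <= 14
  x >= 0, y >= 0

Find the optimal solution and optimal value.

Feasible vertices: (0, 0), (0, 4), (4, 2), (7, 0)
Objective 8x + 9y at each:
  (0, 0): 0
  (0, 4): 36
  (4, 2): 50
  (7, 0): 56
Maximum is 56 at (7, 0).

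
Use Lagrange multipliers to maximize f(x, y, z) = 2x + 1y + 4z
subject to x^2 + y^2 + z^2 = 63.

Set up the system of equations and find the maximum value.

Lagrange conditions: 2 = 2*lambda*x, 1 = 2*lambda*y, 4 = 2*lambda*z
So x:2 = y:1 = z:4, i.e. x = 2t, y = 1t, z = 4t
Constraint: t^2*(2^2 + 1^2 + 4^2) = 63
  t^2 * 21 = 63  =>  t = sqrt(3)
Maximum = 2*2t + 1*1t + 4*4t = 21*sqrt(3) = sqrt(1323)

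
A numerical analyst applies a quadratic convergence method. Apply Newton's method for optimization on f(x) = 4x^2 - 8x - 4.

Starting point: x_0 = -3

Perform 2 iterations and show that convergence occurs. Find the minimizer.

f(x) = 4x^2 - 8x - 4, f'(x) = 8x + (-8), f''(x) = 8
Step 1: f'(-3) = -32, x_1 = -3 - -32/8 = 1
Step 2: f'(1) = 0, x_2 = 1 (converged)
Newton's method converges in 1 step for quadratics.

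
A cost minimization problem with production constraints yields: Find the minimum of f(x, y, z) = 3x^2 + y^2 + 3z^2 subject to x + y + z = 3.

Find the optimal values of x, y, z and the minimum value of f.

Using Lagrange multipliers on f = 3x^2 + y^2 + 3z^2 with constraint x + y + z = 3:
Conditions: 2*3*x = lambda, 2*1*y = lambda, 2*3*z = lambda
So x = lambda/6, y = lambda/2, z = lambda/6
Substituting into constraint: lambda * (5/6) = 3
lambda = 18/5
x = 3/5, y = 9/5, z = 3/5
Minimum value = 27/5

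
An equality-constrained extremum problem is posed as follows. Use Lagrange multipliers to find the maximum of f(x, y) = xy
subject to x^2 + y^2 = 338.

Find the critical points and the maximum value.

Lagrange conditions: y = 2*lambda*x and x = 2*lambda*y
If x = 0 then y = 0, violating the constraint, so x, y != 0.
Dividing: y/x = x/y => x^2 = y^2 => y = x or y = -x
Constraint: 2x^2 = 338 => x^2 = 169 => x = +/-13
Critical points: (13, 13), (-13, -13), (13, -13), (-13, 13)
  y = x:  xy = x^2 = 169  at (13, 13) and (-13, -13)
  y = -x: xy = -x^2 = -169 at (13, -13) and (-13, 13)
Maximum xy = 169 at (13, 13) and (-13, -13)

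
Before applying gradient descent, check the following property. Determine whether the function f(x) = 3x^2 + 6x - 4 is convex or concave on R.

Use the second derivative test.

f(x) = 3x^2 + 6x - 4
f'(x) = 6x + 6
f''(x) = 6
Since f''(x) = 6 > 0 for all x, f is convex on R.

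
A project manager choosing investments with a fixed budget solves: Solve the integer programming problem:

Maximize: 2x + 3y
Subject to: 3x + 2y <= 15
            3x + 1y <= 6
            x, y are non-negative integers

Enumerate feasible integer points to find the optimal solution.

Constraint 1: 3x + 2y <= 15
Constraint 2: 3x + 1y <= 6
Feasible x range (need y >= 0): 0 <= x <= min(15/3, 6/3) => x in {0, ..., 2}.
Enumerate feasible integer points row by row (the coefficient of y is 3 > 0, so for each x the largest feasible y gives the best value):
  x = 0: y <= min((15 - 3*0)/2, (6 - 3*0)/1) => y in {0, ..., 6}; best 2*0 + 3*6 = 18
  x = 1: y <= min((15 - 3*1)/2, (6 - 3*1)/1) => y in {0, ..., 3}; best 2*1 + 3*3 = 11
  x = 2: y <= min((15 - 3*2)/2, (6 - 3*2)/1) => y in {0}; best 2*2 + 3*0 = 4
The maximum 2x + 3y = 18 is achieved at x = 0, y = 6.
Check: 3*0 + 2*6 = 12 <= 15 and 3*0 + 1*6 = 6 <= 6.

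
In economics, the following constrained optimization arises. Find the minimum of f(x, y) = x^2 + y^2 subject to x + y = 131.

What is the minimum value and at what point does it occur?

Substitute y = 131 - x into f(x,y) = x^2 + y^2:
g(x) = x^2 + (131 - x)^2 = 2x^2 - 262x + 17161
g'(x) = 4x - 262 = 0  =>  x = 131/2
y = 131 - 131/2 = 131/2
Minimum value = (131/2)^2 + (131/2)^2 = 17161/2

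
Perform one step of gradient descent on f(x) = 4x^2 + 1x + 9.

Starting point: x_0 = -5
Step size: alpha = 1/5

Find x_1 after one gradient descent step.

f(x) = 4x^2 + 1x + 9
f'(x) = 8x + 1
f'(-5) = 8*-5 + (1) = -39
x_1 = x_0 - alpha * f'(x_0) = -5 - 1/5 * -39 = 14/5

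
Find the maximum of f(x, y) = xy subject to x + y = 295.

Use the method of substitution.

Substitute y = 295 - x into f(x,y) = xy:
g(x) = x(295 - x) = 295x - x^2
g'(x) = 295 - 2x = 0  =>  x = 295/2
y = 295 - 295/2 = 295/2
Maximum value = (295/2) * (295/2) = 87025/4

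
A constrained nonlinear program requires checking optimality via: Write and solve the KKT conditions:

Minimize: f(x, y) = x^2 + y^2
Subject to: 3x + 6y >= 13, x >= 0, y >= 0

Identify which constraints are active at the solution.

KKT conditions for min x^2 + y^2 s.t. 3x + 6y >= 13, x >= 0, y >= 0:
Stationarity: 2x = mu*3 + mu_x, 2y = mu*6 + mu_y, with mu, mu_x, mu_y >= 0
Complementary slackness: mu*(3x + 6y - 13) = 0, mu_x*x = 0, mu_y*y = 0
(0, 0) is infeasible (3*0 + 6*0 < 13), so if mu = 0 stationarity would force x = mu_x/2 >= 0, y = mu_y/2 >= 0 with mu_x*x = mu_y*y = 0, i.e. x = y = 0: contradiction. Hence mu > 0 and 3x + 6y = 13 is active.
Try x > 0, y > 0 (so mu_x = mu_y = 0): x = 3*mu/2, y = 6*mu/2
Substitute: 3*(3*mu/2) + 6*(6*mu/2) = 13
  mu*45/2 = 13 => mu = 26/45
x* = 13/15 > 0, y* = 26/15 > 0, consistent with mu_x = mu_y = 0.
f is convex and the constraints are linear, so this KKT point is the global minimum.
f* = 169/45
Active constraints: 3x + 6y >= 13 (holds with equality, mu = 26/45 > 0); x >= 0 and y >= 0 are inactive (mu_x = mu_y = 0).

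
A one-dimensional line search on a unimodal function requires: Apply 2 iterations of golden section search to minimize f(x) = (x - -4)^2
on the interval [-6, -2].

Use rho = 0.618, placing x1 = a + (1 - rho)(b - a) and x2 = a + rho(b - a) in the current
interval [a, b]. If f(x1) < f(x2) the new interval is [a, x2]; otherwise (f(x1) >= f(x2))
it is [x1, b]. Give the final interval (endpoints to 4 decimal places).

Golden section search for min of f(x) = (x - -4)^2 on [-6, -2].
Each step: x1 = a + (1 - rho)(b - a), x2 = a + rho(b - a); if f(x1) < f(x2) keep [a, x2], otherwise keep [x1, b].
Step 1: [-6.0000, -2.0000], x1=-4.4720 (f=0.2228), x2=-3.5280 (f=0.2228); f(x1) = f(x2) (tie, not '<') => keep [-4.4720, -2.0000]
Step 2: [-4.4720, -2.0000], x1=-3.5277 (f=0.2231), x2=-2.9443 (f=1.1145); f(x1) < f(x2) => keep [-4.4720, -2.9443]
Final interval: [-4.4720, -2.9443]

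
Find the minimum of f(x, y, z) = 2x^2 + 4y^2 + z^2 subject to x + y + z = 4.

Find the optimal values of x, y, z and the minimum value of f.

Using Lagrange multipliers on f = 2x^2 + 4y^2 + z^2 with constraint x + y + z = 4:
Conditions: 2*2*x = lambda, 2*4*y = lambda, 2*1*z = lambda
So x = lambda/4, y = lambda/8, z = lambda/2
Substituting into constraint: lambda * (7/8) = 4
lambda = 32/7
x = 8/7, y = 4/7, z = 16/7
Minimum value = 64/7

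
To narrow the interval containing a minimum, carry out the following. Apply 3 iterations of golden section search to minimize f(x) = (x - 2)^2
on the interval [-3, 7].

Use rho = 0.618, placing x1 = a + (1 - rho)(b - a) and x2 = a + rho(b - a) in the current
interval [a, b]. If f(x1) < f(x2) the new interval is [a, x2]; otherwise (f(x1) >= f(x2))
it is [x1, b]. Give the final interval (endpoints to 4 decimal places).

Golden section search for min of f(x) = (x - 2)^2 on [-3, 7].
Each step: x1 = a + (1 - rho)(b - a), x2 = a + rho(b - a); if f(x1) < f(x2) keep [a, x2], otherwise keep [x1, b].
Step 1: [-3.0000, 7.0000], x1=0.8200 (f=1.3924), x2=3.1800 (f=1.3924); f(x1) = f(x2) (tie, not '<') => keep [0.8200, 7.0000]
Step 2: [0.8200, 7.0000], x1=3.1808 (f=1.3942), x2=4.6392 (f=6.9656); f(x1) < f(x2) => keep [0.8200, 4.6392]
Step 3: [0.8200, 4.6392], x1=2.2789 (f=0.0778), x2=3.1803 (f=1.3931); f(x1) < f(x2) => keep [0.8200, 3.1803]
Final interval: [0.8200, 3.1803]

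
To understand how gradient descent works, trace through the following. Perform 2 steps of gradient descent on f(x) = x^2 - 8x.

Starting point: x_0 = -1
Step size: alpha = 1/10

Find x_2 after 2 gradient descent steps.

f(x) = x^2 - 8x, f'(x) = 2x + (-8)
Step 1: f'(-1) = -10, x_1 = -1 - 1/10 * -10 = 0
Step 2: f'(0) = -8, x_2 = 0 - 1/10 * -8 = 4/5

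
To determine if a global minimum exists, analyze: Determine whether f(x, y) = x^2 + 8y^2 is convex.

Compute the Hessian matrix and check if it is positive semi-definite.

f(x,y) = x^2 + 8y^2
Hessian H = [[2, 0], [0, 16]]
trace(H) = 18, det(H) = 32
Eigenvalues: (18 +/- sqrt(196)) / 2 = 16, 2
Since both eigenvalues > 0, f is convex.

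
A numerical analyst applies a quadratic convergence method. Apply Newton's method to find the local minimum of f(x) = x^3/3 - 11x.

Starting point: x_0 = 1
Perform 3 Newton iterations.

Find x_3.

f(x) = x^3/3 - 11x
f'(x) = x^2 - 11, f''(x) = 2x
Newton update: x_{n+1} = x_n - (x_n^2 - 11)/(2*x_n)
Step 1: x_0 = 1, f'=-10, f''=2, x_1 = 6
Step 2: x_1 = 6, f'=25, f''=12, x_2 = 47/12
Step 3: x_2 = 47/12, f'=625/144, f''=47/6, x_3 = 3793/1128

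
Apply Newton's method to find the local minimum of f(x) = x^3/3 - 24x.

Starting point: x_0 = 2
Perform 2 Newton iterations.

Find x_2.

f(x) = x^3/3 - 24x
f'(x) = x^2 - 24, f''(x) = 2x
Newton update: x_{n+1} = x_n - (x_n^2 - 24)/(2*x_n)
Step 1: x_0 = 2, f'=-20, f''=4, x_1 = 7
Step 2: x_1 = 7, f'=25, f''=14, x_2 = 73/14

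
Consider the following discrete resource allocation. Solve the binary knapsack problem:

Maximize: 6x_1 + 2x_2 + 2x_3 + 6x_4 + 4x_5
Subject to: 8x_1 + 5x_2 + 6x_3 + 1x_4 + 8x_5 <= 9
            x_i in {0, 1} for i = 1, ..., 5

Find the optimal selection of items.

Items: item 1 (v=6, w=8), item 2 (v=2, w=5), item 3 (v=2, w=6), item 4 (v=6, w=1), item 5 (v=4, w=8)
Capacity: 9
Checking all 32 subsets (w = total weight, v = total value):
  {}: w = 0, v = 0
  {1}: w = 8, v = 6
  {2}: w = 5, v = 2
  {3}: w = 6, v = 2
  {4}: w = 1, v = 6
  {5}: w = 8, v = 4
  {1, 2}: w = 13 > 9, infeasible
  {1, 3}: w = 14 > 9, infeasible
  {1, 4}: w = 9, v = 12
  {1, 5}: w = 16 > 9, infeasible
  {2, 3}: w = 11 > 9, infeasible
  {2, 4}: w = 6, v = 8
  {2, 5}: w = 13 > 9, infeasible
  {3, 4}: w = 7, v = 8
  {3, 5}: w = 14 > 9, infeasible
  {4, 5}: w = 9, v = 10
  {1, 2, 3}: w = 19 > 9, infeasible
  {1, 2, 4}: w = 14 > 9, infeasible
  {1, 2, 5}: w = 21 > 9, infeasible
  {1, 3, 4}: w = 15 > 9, infeasible
  {1, 3, 5}: w = 22 > 9, infeasible
  {1, 4, 5}: w = 17 > 9, infeasible
  {2, 3, 4}: w = 12 > 9, infeasible
  {2, 3, 5}: w = 19 > 9, infeasible
  {2, 4, 5}: w = 14 > 9, infeasible
  {3, 4, 5}: w = 15 > 9, infeasible
  {1, 2, 3, 4}: w = 20 > 9, infeasible
  {1, 2, 3, 5}: w = 27 > 9, infeasible
  {1, 2, 4, 5}: w = 22 > 9, infeasible
  {1, 3, 4, 5}: w = 23 > 9, infeasible
  {2, 3, 4, 5}: w = 20 > 9, infeasible
  {1, 2, 3, 4, 5}: w = 28 > 9, infeasible
Best feasible subset: items [1, 4]
Total weight: 9 <= 9, total value: 12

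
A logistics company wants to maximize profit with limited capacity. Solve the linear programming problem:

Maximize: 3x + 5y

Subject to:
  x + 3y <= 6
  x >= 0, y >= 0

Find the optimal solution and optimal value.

The feasible region has vertices at [(0, 0), (6, 0), (0, 2)].
Checking objective 3x + 5y at each vertex:
  (0, 0): 3*0 + 5*0 = 0
  (6, 0): 3*6 + 5*0 = 18
  (0, 2): 3*0 + 5*2 = 10
Maximum is 18 at (6, 0).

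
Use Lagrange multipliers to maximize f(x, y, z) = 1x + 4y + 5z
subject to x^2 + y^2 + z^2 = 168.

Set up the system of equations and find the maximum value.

Lagrange conditions: 1 = 2*lambda*x, 4 = 2*lambda*y, 5 = 2*lambda*z
So x:1 = y:4 = z:5, i.e. x = 1t, y = 4t, z = 5t
Constraint: t^2*(1^2 + 4^2 + 5^2) = 168
  t^2 * 42 = 168  =>  t = sqrt(4)
Maximum = 1*1t + 4*4t + 5*5t = 42*sqrt(4) = 84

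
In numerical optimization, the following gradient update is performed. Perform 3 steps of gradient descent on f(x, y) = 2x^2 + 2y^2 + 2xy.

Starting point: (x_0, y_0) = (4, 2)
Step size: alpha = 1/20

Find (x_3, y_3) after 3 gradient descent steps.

f(x,y) = 2x^2 + 2y^2 + 2xy
grad_x = 4x + 2y, grad_y = 4y + 2x
Step 1: grad = (20, 16), (3, 6/5)
Step 2: grad = (72/5, 54/5), (57/25, 33/50)
Step 3: grad = (261/25, 36/5), (879/500, 3/10)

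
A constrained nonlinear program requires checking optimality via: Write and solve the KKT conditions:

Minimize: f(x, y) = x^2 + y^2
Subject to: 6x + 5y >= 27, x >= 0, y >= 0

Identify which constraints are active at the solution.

KKT conditions for min x^2 + y^2 s.t. 6x + 5y >= 27, x >= 0, y >= 0:
Stationarity: 2x = mu*6 + mu_x, 2y = mu*5 + mu_y, with mu, mu_x, mu_y >= 0
Complementary slackness: mu*(6x + 5y - 27) = 0, mu_x*x = 0, mu_y*y = 0
(0, 0) is infeasible (6*0 + 5*0 < 27), so if mu = 0 stationarity would force x = mu_x/2 >= 0, y = mu_y/2 >= 0 with mu_x*x = mu_y*y = 0, i.e. x = y = 0: contradiction. Hence mu > 0 and 6x + 5y = 27 is active.
Try x > 0, y > 0 (so mu_x = mu_y = 0): x = 6*mu/2, y = 5*mu/2
Substitute: 6*(6*mu/2) + 5*(5*mu/2) = 27
  mu*61/2 = 27 => mu = 54/61
x* = 162/61 > 0, y* = 135/61 > 0, consistent with mu_x = mu_y = 0.
f is convex and the constraints are linear, so this KKT point is the global minimum.
f* = 729/61
Active constraints: 6x + 5y >= 27 (holds with equality, mu = 54/61 > 0); x >= 0 and y >= 0 are inactive (mu_x = mu_y = 0).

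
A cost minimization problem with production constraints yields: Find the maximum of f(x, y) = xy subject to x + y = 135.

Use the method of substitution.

Substitute y = 135 - x into f(x,y) = xy:
g(x) = x(135 - x) = 135x - x^2
g'(x) = 135 - 2x = 0  =>  x = 135/2
y = 135 - 135/2 = 135/2
Maximum value = (135/2) * (135/2) = 18225/4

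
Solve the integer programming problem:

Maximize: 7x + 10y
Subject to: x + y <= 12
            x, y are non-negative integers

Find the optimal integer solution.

Objective: 7x + 10y, constraint: x + y <= 12
Coefficient of y is 10 > coefficient of x is 7, so allocate the entire budget to y.
Optimal: x = 0, y = 12, value = 120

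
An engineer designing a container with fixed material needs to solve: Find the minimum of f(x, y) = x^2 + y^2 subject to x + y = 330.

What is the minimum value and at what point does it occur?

Substitute y = 330 - x into f(x,y) = x^2 + y^2:
g(x) = x^2 + (330 - x)^2 = 2x^2 - 660x + 108900
g'(x) = 4x - 660 = 0  =>  x = 165
y = 330 - 165 = 165
Minimum value = 165^2 + 165^2 = 54450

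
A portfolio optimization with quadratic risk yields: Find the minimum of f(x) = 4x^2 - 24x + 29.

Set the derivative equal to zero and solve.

f(x) = 4x^2 - 24x + 29
f'(x) = 8x + (-24) = 0
x = 24/8 = 3
f(3) = -7
Since f''(x) = 8 > 0, this is a minimum.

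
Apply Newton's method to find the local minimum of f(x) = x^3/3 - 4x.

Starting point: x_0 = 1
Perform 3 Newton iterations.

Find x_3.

f(x) = x^3/3 - 4x
f'(x) = x^2 - 4, f''(x) = 2x
Newton update: x_{n+1} = x_n - (x_n^2 - 4)/(2*x_n)
Step 1: x_0 = 1, f'=-3, f''=2, x_1 = 5/2
Step 2: x_1 = 5/2, f'=9/4, f''=5, x_2 = 41/20
Step 3: x_2 = 41/20, f'=81/400, f''=41/10, x_3 = 3281/1640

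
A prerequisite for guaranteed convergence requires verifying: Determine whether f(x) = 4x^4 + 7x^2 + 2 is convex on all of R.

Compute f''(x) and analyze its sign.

f(x) = 4x^4 + 7x^2 + 2
f'(x) = 16x^3 + 14x
f''(x) = 48x^2 + 14
f''(x) = 48x^2 + 14 >= 14 > 0 for all x
Therefore, f is convex on R.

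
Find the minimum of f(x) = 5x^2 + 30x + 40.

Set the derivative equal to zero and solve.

f(x) = 5x^2 + 30x + 40
f'(x) = 10x + (30) = 0
x = -30/10 = -3
f(-3) = -5
Since f''(x) = 10 > 0, this is a minimum.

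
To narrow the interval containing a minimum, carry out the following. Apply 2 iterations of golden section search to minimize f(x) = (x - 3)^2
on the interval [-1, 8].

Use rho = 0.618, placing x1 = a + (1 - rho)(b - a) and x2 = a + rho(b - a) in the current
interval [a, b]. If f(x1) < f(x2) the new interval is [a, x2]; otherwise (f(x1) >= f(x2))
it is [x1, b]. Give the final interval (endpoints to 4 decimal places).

Golden section search for min of f(x) = (x - 3)^2 on [-1, 8].
Each step: x1 = a + (1 - rho)(b - a), x2 = a + rho(b - a); if f(x1) < f(x2) keep [a, x2], otherwise keep [x1, b].
Step 1: [-1.0000, 8.0000], x1=2.4380 (f=0.3158), x2=4.5620 (f=2.4398); f(x1) < f(x2) => keep [-1.0000, 4.5620]
Step 2: [-1.0000, 4.5620], x1=1.1247 (f=3.5168), x2=2.4373 (f=0.3166); f(x1) > f(x2) => keep [1.1247, 4.5620]
Final interval: [1.1247, 4.5620]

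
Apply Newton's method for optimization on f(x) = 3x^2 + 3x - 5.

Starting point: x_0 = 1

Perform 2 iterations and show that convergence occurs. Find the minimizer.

f(x) = 3x^2 + 3x - 5, f'(x) = 6x + (3), f''(x) = 6
Step 1: f'(1) = 9, x_1 = 1 - 9/6 = -1/2
Step 2: f'(-1/2) = 0, x_2 = -1/2 (converged)
Newton's method converges in 1 step for quadratics.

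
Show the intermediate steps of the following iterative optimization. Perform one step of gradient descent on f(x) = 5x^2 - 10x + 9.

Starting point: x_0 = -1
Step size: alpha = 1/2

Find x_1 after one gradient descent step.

f(x) = 5x^2 - 10x + 9
f'(x) = 10x - 10
f'(-1) = 10*-1 + (-10) = -20
x_1 = x_0 - alpha * f'(x_0) = -1 - 1/2 * -20 = 9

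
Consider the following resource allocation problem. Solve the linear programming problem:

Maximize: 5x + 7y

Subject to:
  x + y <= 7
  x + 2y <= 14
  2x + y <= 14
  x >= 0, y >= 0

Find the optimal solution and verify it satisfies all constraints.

Feasible vertices: (0, 0), (0, 7), (7, 0)
Objective 5x + 7y at each vertex:
  (0, 0): 0
  (0, 7): 49
  (7, 0): 35
Maximum is 49 at (0, 7).
Verify constraints at (x, y) = (0, 7):
  1*0 + 1*7 = 7 <= 7 (active)
  1*0 + 2*7 = 14 <= 14 (active)
  2*0 + 1*7 = 7 <= 14
  x = 0 >= 0, y = 7 >= 0. All constraints satisfied.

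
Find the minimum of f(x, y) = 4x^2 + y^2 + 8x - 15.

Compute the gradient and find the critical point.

f(x,y) = 4x^2 + y^2 + 8x - 15
df/dx = 8x + (8) = 0  =>  x = -1
df/dy = 2y + (0) = 0  =>  y = 0
f(-1, 0) = 4*(-1)^2 + 1*(0)^2 + 8*(-1) + -15 = -19
Hessian is diagonal with entries 8, 2 > 0, so this is a minimum.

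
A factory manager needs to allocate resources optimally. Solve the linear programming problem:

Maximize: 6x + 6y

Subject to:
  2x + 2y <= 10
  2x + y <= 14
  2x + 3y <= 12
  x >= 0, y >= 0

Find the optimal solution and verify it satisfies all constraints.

Feasible vertices: (0, 0), (0, 4), (3, 2), (5, 0)
Objective 6x + 6y at each vertex:
  (0, 0): 0
  (0, 4): 24
  (3, 2): 30
  (5, 0): 30
Maximum is 30 at (3, 2).
Verify constraints at (x, y) = (3, 2):
  2*3 + 2*2 = 10 <= 10 (active)
  2*3 + 1*2 = 8 <= 14
  2*3 + 3*2 = 12 <= 12 (active)
  x = 3 >= 0, y = 2 >= 0. All constraints satisfied.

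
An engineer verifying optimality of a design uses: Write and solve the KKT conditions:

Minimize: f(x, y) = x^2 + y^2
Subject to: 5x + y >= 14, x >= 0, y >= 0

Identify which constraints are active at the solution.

KKT conditions for min x^2 + y^2 s.t. 5x + 1y >= 14, x >= 0, y >= 0:
Stationarity: 2x = mu*5 + mu_x, 2y = mu*1 + mu_y, with mu, mu_x, mu_y >= 0
Complementary slackness: mu*(5x + y - 14) = 0, mu_x*x = 0, mu_y*y = 0
(0, 0) is infeasible (5*0 + 1*0 < 14), so if mu = 0 stationarity would force x = mu_x/2 >= 0, y = mu_y/2 >= 0 with mu_x*x = mu_y*y = 0, i.e. x = y = 0: contradiction. Hence mu > 0 and 5x + y = 14 is active.
Try x > 0, y > 0 (so mu_x = mu_y = 0): x = 5*mu/2, y = 1*mu/2
Substitute: 5*(5*mu/2) + 1*(1*mu/2) = 14
  mu*26/2 = 14 => mu = 14/13
x* = 35/13 > 0, y* = 7/13 > 0, consistent with mu_x = mu_y = 0.
f is convex and the constraints are linear, so this KKT point is the global minimum.
f* = 98/13
Active constraints: 5x + y >= 14 (holds with equality, mu = 14/13 > 0); x >= 0 and y >= 0 are inactive (mu_x = mu_y = 0).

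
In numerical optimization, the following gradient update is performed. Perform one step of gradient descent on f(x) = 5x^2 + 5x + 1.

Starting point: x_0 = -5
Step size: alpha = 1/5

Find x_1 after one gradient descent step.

f(x) = 5x^2 + 5x + 1
f'(x) = 10x + 5
f'(-5) = 10*-5 + (5) = -45
x_1 = x_0 - alpha * f'(x_0) = -5 - 1/5 * -45 = 4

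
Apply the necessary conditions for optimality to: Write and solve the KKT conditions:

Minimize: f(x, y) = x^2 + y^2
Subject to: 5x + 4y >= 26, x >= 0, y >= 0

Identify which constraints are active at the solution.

KKT conditions for min x^2 + y^2 s.t. 5x + 4y >= 26, x >= 0, y >= 0:
Stationarity: 2x = mu*5 + mu_x, 2y = mu*4 + mu_y, with mu, mu_x, mu_y >= 0
Complementary slackness: mu*(5x + 4y - 26) = 0, mu_x*x = 0, mu_y*y = 0
(0, 0) is infeasible (5*0 + 4*0 < 26), so if mu = 0 stationarity would force x = mu_x/2 >= 0, y = mu_y/2 >= 0 with mu_x*x = mu_y*y = 0, i.e. x = y = 0: contradiction. Hence mu > 0 and 5x + 4y = 26 is active.
Try x > 0, y > 0 (so mu_x = mu_y = 0): x = 5*mu/2, y = 4*mu/2
Substitute: 5*(5*mu/2) + 4*(4*mu/2) = 26
  mu*41/2 = 26 => mu = 52/41
x* = 130/41 > 0, y* = 104/41 > 0, consistent with mu_x = mu_y = 0.
f is convex and the constraints are linear, so this KKT point is the global minimum.
f* = 676/41
Active constraints: 5x + 4y >= 26 (holds with equality, mu = 52/41 > 0); x >= 0 and y >= 0 are inactive (mu_x = mu_y = 0).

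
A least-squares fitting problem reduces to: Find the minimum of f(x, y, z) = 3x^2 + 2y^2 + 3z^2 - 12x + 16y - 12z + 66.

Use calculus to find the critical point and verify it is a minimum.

f(x,y,z) = 3x^2 + 2y^2 + 3z^2 - 12x + 16y - 12z + 66
df/dx = 6x + (-12) = 0 => x = 2
df/dy = 4y + (16) = 0 => y = -4
df/dz = 6z + (-12) = 0 => z = 2
f(2,-4,2) = 3*(2)^2 + 2*(-4)^2 + 3*(2)^2 + -12*(2) + 16*(-4) + -12*(2) + 66 = 10
Hessian is diagonal with entries 6, 4, 6 > 0, confirmed minimum.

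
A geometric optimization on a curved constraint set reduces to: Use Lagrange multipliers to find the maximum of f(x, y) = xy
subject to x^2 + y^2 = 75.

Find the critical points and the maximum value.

Lagrange conditions: y = 2*lambda*x and x = 2*lambda*y
If x = 0 then y = 0, violating the constraint, so x, y != 0.
Dividing: y/x = x/y => x^2 = y^2 => y = x or y = -x
Constraint: 2x^2 = 75 => x^2 = 75/2 => x = +/-sqrt(75/2)
Critical points: (sqrt(75/2), sqrt(75/2)), (-sqrt(75/2), -sqrt(75/2)), (sqrt(75/2), -sqrt(75/2)), (-sqrt(75/2), sqrt(75/2))
  y = x:  xy = x^2 = 75/2  at (sqrt(75/2), sqrt(75/2)) and (-sqrt(75/2), -sqrt(75/2))
  y = -x: xy = -x^2 = -75/2 at (sqrt(75/2), -sqrt(75/2)) and (-sqrt(75/2), sqrt(75/2))
Maximum xy = 75/2 at (sqrt(75/2), sqrt(75/2)) and (-sqrt(75/2), -sqrt(75/2))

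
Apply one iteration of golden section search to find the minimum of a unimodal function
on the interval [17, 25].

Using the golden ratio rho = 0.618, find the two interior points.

Golden section search on [17, 25].
Golden ratio rho = 0.618 (approx).
Interior points:
  x_1 = 17 + (1-0.618)*8 = 20.0560
  x_2 = 17 + 0.618*8 = 21.9440
Compare f(x_1) and f(x_2) to determine which subinterval to keep.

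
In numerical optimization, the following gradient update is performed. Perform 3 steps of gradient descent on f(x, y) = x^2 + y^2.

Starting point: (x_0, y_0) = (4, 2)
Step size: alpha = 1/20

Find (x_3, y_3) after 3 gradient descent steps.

f(x,y) = x^2 + y^2
grad_x = 2x + 0y, grad_y = 2y + 0x
Step 1: grad = (8, 4), (18/5, 9/5)
Step 2: grad = (36/5, 18/5), (81/25, 81/50)
Step 3: grad = (162/25, 81/25), (729/250, 729/500)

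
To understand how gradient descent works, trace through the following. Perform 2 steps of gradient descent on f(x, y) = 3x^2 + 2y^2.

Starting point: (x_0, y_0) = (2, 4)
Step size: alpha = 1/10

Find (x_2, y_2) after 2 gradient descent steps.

f(x,y) = 3x^2 + 2y^2
grad_x = 6x + 0y, grad_y = 4y + 0x
Step 1: grad = (12, 16), (4/5, 12/5)
Step 2: grad = (24/5, 48/5), (8/25, 36/25)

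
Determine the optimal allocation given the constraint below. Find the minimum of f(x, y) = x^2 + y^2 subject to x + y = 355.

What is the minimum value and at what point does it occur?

Substitute y = 355 - x into f(x,y) = x^2 + y^2:
g(x) = x^2 + (355 - x)^2 = 2x^2 - 710x + 126025
g'(x) = 4x - 710 = 0  =>  x = 355/2
y = 355 - 355/2 = 355/2
Minimum value = (355/2)^2 + (355/2)^2 = 126025/2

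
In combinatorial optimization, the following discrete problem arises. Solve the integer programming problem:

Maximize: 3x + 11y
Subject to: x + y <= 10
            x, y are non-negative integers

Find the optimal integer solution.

Objective: 3x + 11y, constraint: x + y <= 10
Coefficient of y is 11 > coefficient of x is 3, so allocate the entire budget to y.
Optimal: x = 0, y = 10, value = 110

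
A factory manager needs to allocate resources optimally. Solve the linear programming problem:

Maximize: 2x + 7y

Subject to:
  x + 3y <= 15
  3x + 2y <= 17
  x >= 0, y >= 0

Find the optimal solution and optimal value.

Feasible vertices: (0, 0), (0, 5), (3, 4), (17/3, 0)
Objective 2x + 7y at each:
  (0, 0): 0
  (0, 5): 35
  (3, 4): 34
  (17/3, 0): 34/3
Maximum is 35 at (0, 5).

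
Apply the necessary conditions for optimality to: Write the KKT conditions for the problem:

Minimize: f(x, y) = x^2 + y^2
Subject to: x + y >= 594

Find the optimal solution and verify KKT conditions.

KKT conditions for min x^2 + y^2 s.t. x + y >= 594:
Stationarity: 2x = mu, 2y = mu
So x = y = mu/2.
Complementary slackness: mu*(x + y - 594) = 0
Primal feasibility: x + y >= 594; dual feasibility: mu >= 0
If mu = 0 then x = y = 0, but 0 + 0 < 594 is infeasible, so the constraint is active.
Constraint active: x + y = 2*(mu/2) = 594 => mu = 594
x = y = 297, f = 176418
Verify: stationarity 2*297 = 594 = mu; primal 297 + 297 = 594 >= 594; dual mu = 594 >= 0; complementary slackness 594*(594 - 594) = 0. All KKT conditions hold.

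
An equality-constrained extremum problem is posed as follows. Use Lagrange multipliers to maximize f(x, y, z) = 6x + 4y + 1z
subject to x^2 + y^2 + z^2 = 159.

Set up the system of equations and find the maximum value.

Lagrange conditions: 6 = 2*lambda*x, 4 = 2*lambda*y, 1 = 2*lambda*z
So x:6 = y:4 = z:1, i.e. x = 6t, y = 4t, z = 1t
Constraint: t^2*(6^2 + 4^2 + 1^2) = 159
  t^2 * 53 = 159  =>  t = sqrt(3)
Maximum = 6*6t + 4*4t + 1*1t = 53*sqrt(3) = sqrt(8427)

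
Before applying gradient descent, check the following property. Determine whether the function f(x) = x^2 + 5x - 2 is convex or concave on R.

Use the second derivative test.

f(x) = x^2 + 5x - 2
f'(x) = 2x + 5
f''(x) = 2
Since f''(x) = 2 > 0 for all x, f is convex on R.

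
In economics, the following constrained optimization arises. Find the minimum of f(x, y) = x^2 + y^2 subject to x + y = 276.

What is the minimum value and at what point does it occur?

Substitute y = 276 - x into f(x,y) = x^2 + y^2:
g(x) = x^2 + (276 - x)^2 = 2x^2 - 552x + 76176
g'(x) = 4x - 552 = 0  =>  x = 138
y = 276 - 138 = 138
Minimum value = 138^2 + 138^2 = 38088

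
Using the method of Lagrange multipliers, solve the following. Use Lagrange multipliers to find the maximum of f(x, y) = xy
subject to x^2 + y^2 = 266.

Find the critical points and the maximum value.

Lagrange conditions: y = 2*lambda*x and x = 2*lambda*y
If x = 0 then y = 0, violating the constraint, so x, y != 0.
Dividing: y/x = x/y => x^2 = y^2 => y = x or y = -x
Constraint: 2x^2 = 266 => x^2 = 133 => x = +/-sqrt(133)
Critical points: (sqrt(133), sqrt(133)), (-sqrt(133), -sqrt(133)), (sqrt(133), -sqrt(133)), (-sqrt(133), sqrt(133))
  y = x:  xy = x^2 = 133  at (sqrt(133), sqrt(133)) and (-sqrt(133), -sqrt(133))
  y = -x: xy = -x^2 = -133 at (sqrt(133), -sqrt(133)) and (-sqrt(133), sqrt(133))
Maximum xy = 133 at (sqrt(133), sqrt(133)) and (-sqrt(133), -sqrt(133))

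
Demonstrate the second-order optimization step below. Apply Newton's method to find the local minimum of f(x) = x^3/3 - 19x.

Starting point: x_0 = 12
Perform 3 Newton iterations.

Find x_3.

f(x) = x^3/3 - 19x
f'(x) = x^2 - 19, f''(x) = 2x
Newton update: x_{n+1} = x_n - (x_n^2 - 19)/(2*x_n)
Step 1: x_0 = 12, f'=125, f''=24, x_1 = 163/24
Step 2: x_1 = 163/24, f'=15625/576, f''=163/12, x_2 = 37513/7824
Step 3: x_2 = 37513/7824, f'=244140625/61214976, f''=37513/3912, x_3 = 2570309713/587003424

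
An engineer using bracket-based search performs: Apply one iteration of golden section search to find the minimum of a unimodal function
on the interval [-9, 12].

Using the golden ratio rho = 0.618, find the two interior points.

Golden section search on [-9, 12].
Golden ratio rho = 0.618 (approx).
Interior points:
  x_1 = -9 + (1-0.618)*21 = -0.9780
  x_2 = -9 + 0.618*21 = 3.9780
Compare f(x_1) and f(x_2) to determine which subinterval to keep.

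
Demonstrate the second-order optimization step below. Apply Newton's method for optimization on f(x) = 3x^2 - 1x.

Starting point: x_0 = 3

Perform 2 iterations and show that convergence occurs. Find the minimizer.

f(x) = 3x^2 - 1x, f'(x) = 6x + (-1), f''(x) = 6
Step 1: f'(3) = 17, x_1 = 3 - 17/6 = 1/6
Step 2: f'(1/6) = 0, x_2 = 1/6 (converged)
Newton's method converges in 1 step for quadratics.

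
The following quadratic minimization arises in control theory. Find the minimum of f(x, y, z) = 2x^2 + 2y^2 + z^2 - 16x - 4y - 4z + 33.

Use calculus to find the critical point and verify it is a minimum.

f(x,y,z) = 2x^2 + 2y^2 + z^2 - 16x - 4y - 4z + 33
df/dx = 4x + (-16) = 0 => x = 4
df/dy = 4y + (-4) = 0 => y = 1
df/dz = 2z + (-4) = 0 => z = 2
f(4,1,2) = 2*(4)^2 + 2*(1)^2 + 1*(2)^2 + -16*(4) + -4*(1) + -4*(2) + 33 = -5
Hessian is diagonal with entries 4, 4, 2 > 0, confirmed minimum.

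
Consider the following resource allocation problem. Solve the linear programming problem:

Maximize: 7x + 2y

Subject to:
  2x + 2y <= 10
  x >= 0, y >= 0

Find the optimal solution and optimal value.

The feasible region has vertices at [(0, 0), (5, 0), (0, 5)].
Checking objective 7x + 2y at each vertex:
  (0, 0): 7*0 + 2*0 = 0
  (5, 0): 7*5 + 2*0 = 35
  (0, 5): 7*0 + 2*5 = 10
Maximum is 35 at (5, 0).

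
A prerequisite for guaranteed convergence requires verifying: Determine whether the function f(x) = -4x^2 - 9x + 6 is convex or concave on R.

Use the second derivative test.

f(x) = -4x^2 - 9x + 6
f'(x) = -8x - 9
f''(x) = -8
Since f''(x) = -8 < 0 for all x, f is concave on R.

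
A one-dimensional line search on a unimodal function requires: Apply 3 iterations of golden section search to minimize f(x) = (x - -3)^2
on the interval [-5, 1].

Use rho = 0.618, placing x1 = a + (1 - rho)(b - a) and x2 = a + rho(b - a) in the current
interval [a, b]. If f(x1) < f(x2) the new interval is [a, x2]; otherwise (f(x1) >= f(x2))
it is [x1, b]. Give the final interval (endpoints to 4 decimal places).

Golden section search for min of f(x) = (x - -3)^2 on [-5, 1].
Each step: x1 = a + (1 - rho)(b - a), x2 = a + rho(b - a); if f(x1) < f(x2) keep [a, x2], otherwise keep [x1, b].
Step 1: [-5.0000, 1.0000], x1=-2.7080 (f=0.0853), x2=-1.2920 (f=2.9173); f(x1) < f(x2) => keep [-5.0000, -1.2920]
Step 2: [-5.0000, -1.2920], x1=-3.5835 (f=0.3405), x2=-2.7085 (f=0.0850); f(x1) > f(x2) => keep [-3.5835, -1.2920]
Step 3: [-3.5835, -1.2920], x1=-2.7082 (f=0.0852), x2=-2.1674 (f=0.6933); f(x1) < f(x2) => keep [-3.5835, -2.1674]
Final interval: [-3.5835, -2.1674]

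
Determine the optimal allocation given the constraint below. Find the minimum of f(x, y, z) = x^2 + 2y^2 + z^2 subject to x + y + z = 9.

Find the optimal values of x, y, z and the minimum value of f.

Using Lagrange multipliers on f = x^2 + 2y^2 + z^2 with constraint x + y + z = 9:
Conditions: 2*1*x = lambda, 2*2*y = lambda, 2*1*z = lambda
So x = lambda/2, y = lambda/4, z = lambda/2
Substituting into constraint: lambda * (5/4) = 9
lambda = 36/5
x = 18/5, y = 9/5, z = 18/5
Minimum value = 162/5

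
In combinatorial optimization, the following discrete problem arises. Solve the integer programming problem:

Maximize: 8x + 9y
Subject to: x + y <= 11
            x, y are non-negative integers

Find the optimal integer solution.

Objective: 8x + 9y, constraint: x + y <= 11
Coefficient of y is 9 > coefficient of x is 8, so allocate the entire budget to y.
Optimal: x = 0, y = 11, value = 99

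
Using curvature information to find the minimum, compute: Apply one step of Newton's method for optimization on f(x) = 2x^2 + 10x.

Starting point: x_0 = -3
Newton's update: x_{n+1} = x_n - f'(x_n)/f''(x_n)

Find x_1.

f(x) = 2x^2 + 10x
f'(x) = 4x + (10), f''(x) = 4
Newton step: x_1 = x_0 - f'(x_0)/f''(x_0)
f'(-3) = -2
x_1 = -3 - -2/4 = -5/2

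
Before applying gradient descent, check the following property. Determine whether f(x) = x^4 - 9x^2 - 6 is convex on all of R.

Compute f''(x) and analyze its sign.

f(x) = x^4 - 9x^2 - 6
f'(x) = 4x^3 + -18x
f''(x) = 12x^2 + -18
f''(0) = -18 < 0, so not convex near x = 0
Therefore, f is not globally convex on R.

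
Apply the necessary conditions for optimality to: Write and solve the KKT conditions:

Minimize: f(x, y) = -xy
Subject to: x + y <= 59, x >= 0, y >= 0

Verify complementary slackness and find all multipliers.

Problem: min -xy s.t. x + y <= 59 (multiplier lambda), x >= 0 (mu_x), y >= 0 (mu_y)
KKT stationarity: -y + lambda - mu_x = 0, -x + lambda - mu_y = 0, with lambda, mu_x, mu_y >= 0
Complementary slackness: lambda*(x + y - 59) = 0, mu_x*x = 0, mu_y*y = 0
If lambda = 0: y = -mu_x <= 0 and x = -mu_y <= 0 force x = y = 0 with f = 0; but x = y = 59/2 is feasible with f = -3481/4 < 0, so this is not the minimum. Hence lambda > 0 and x + y = 59.
Try x > 0, y > 0 (so mu_x = mu_y = 0): y = lambda, x = lambda => x = y = lambda
x + y = 59 => 2*lambda = 59 => lambda = 59/2
x* = y* = 59/2 > 0, consistent with mu_x = mu_y = 0.
(Any feasible point with x = 0 or y = 0 has f = 0 > -3481/4, so the minimum is not on those boundaries.)
min(-xy) = -3481/4 (i.e. max xy = 3481/4)
Multipliers: lambda = 59/2, mu_x = 0, mu_y = 0
Complementary slackness: lambda*(x + y - 59) = 59/2*(59/2 + 59/2 - 59) = 0, mu_x*x = 0*59/2 = 0, mu_y*y = 0*59/2 = 0. Satisfied.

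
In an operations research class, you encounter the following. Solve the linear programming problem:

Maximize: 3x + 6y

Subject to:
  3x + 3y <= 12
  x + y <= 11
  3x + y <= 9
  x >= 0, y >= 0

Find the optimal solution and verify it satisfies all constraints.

Feasible vertices: (0, 0), (0, 4), (5/2, 3/2), (3, 0)
Objective 3x + 6y at each vertex:
  (0, 0): 0
  (0, 4): 24
  (5/2, 3/2): 33/2
  (3, 0): 9
Maximum is 24 at (0, 4).
Verify constraints at (x, y) = (0, 4):
  3*0 + 3*4 = 12 <= 12 (active)
  1*0 + 1*4 = 4 <= 11
  3*0 + 1*4 = 4 <= 9
  x = 0 >= 0, y = 4 >= 0. All constraints satisfied.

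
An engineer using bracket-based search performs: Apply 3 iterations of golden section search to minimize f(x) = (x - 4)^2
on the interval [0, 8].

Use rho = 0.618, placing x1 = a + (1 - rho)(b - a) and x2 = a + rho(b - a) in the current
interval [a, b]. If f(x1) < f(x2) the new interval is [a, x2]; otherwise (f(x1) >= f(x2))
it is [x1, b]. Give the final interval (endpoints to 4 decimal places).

Golden section search for min of f(x) = (x - 4)^2 on [0, 8].
Each step: x1 = a + (1 - rho)(b - a), x2 = a + rho(b - a); if f(x1) < f(x2) keep [a, x2], otherwise keep [x1, b].
Step 1: [0.0000, 8.0000], x1=3.0560 (f=0.8911), x2=4.9440 (f=0.8911); f(x1) = f(x2) (tie, not '<') => keep [3.0560, 8.0000]
Step 2: [3.0560, 8.0000], x1=4.9446 (f=0.8923), x2=6.1114 (f=4.4580); f(x1) < f(x2) => keep [3.0560, 6.1114]
Step 3: [3.0560, 6.1114], x1=4.2232 (f=0.0498), x2=4.9442 (f=0.8916); f(x1) < f(x2) => keep [3.0560, 4.9442]
Final interval: [3.0560, 4.9442]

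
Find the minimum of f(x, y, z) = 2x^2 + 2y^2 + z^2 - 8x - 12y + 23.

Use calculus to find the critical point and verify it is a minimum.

f(x,y,z) = 2x^2 + 2y^2 + z^2 - 8x - 12y + 23
df/dx = 4x + (-8) = 0 => x = 2
df/dy = 4y + (-12) = 0 => y = 3
df/dz = 2z + (0) = 0 => z = 0
f(2,3,0) = 2*(2)^2 + 2*(3)^2 + 1*(0)^2 + -8*(2) + -12*(3) + 23 = -3
Hessian is diagonal with entries 4, 4, 2 > 0, confirmed minimum.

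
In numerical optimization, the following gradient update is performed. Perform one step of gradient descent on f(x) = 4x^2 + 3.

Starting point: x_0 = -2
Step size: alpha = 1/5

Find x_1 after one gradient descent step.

f(x) = 4x^2 + 3
f'(x) = 8x + 0
f'(-2) = 8*-2 + (0) = -16
x_1 = x_0 - alpha * f'(x_0) = -2 - 1/5 * -16 = 6/5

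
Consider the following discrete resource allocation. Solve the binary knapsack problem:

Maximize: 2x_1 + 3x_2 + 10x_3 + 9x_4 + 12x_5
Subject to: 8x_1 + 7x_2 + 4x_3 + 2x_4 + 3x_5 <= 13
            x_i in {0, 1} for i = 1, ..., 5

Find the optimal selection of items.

Items: item 1 (v=2, w=8), item 2 (v=3, w=7), item 3 (v=10, w=4), item 4 (v=9, w=2), item 5 (v=12, w=3)
Capacity: 13
Checking all 32 subsets (w = total weight, v = total value):
  {}: w = 0, v = 0
  {1}: w = 8, v = 2
  {2}: w = 7, v = 3
  {3}: w = 4, v = 10
  {4}: w = 2, v = 9
  {5}: w = 3, v = 12
  {1, 2}: w = 15 > 13, infeasible
  {1, 3}: w = 12, v = 12
  {1, 4}: w = 10, v = 11
  {1, 5}: w = 11, v = 14
  {2, 3}: w = 11, v = 13
  {2, 4}: w = 9, v = 12
  {2, 5}: w = 10, v = 15
  {3, 4}: w = 6, v = 19
  {3, 5}: w = 7, v = 22
  {4, 5}: w = 5, v = 21
  {1, 2, 3}: w = 19 > 13, infeasible
  {1, 2, 4}: w = 17 > 13, infeasible
  {1, 2, 5}: w = 18 > 13, infeasible
  {1, 3, 4}: w = 14 > 13, infeasible
  {1, 3, 5}: w = 15 > 13, infeasible
  {1, 4, 5}: w = 13, v = 23
  {2, 3, 4}: w = 13, v = 22
  {2, 3, 5}: w = 14 > 13, infeasible
  {2, 4, 5}: w = 12, v = 24
  {3, 4, 5}: w = 9, v = 31
  {1, 2, 3, 4}: w = 21 > 13, infeasible
  {1, 2, 3, 5}: w = 22 > 13, infeasible
  {1, 2, 4, 5}: w = 20 > 13, infeasible
  {1, 3, 4, 5}: w = 17 > 13, infeasible
  {2, 3, 4, 5}: w = 16 > 13, infeasible
  {1, 2, 3, 4, 5}: w = 24 > 13, infeasible
Best feasible subset: items [3, 4, 5]
Total weight: 9 <= 13, total value: 31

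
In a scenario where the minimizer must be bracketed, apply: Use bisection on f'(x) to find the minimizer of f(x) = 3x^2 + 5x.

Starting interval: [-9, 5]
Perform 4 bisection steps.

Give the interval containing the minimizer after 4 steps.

Finding critical point of f(x) = 3x^2 + 5x using bisection on f'(x) = 6x + 5.
f'(x) = 0 when x = -5/6.
Starting interval: [-9, 5]
Step 1: mid = -2, f'(mid) = -7, new interval = [-2, 5]
Step 2: mid = 3/2, f'(mid) = 14, new interval = [-2, 3/2]
Step 3: mid = -1/4, f'(mid) = 7/2, new interval = [-2, -1/4]
Step 4: mid = -9/8, f'(mid) = -7/4, new interval = [-9/8, -1/4]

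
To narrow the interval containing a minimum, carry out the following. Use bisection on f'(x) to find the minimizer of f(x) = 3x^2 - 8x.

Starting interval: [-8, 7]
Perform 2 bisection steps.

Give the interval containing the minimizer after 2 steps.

Finding critical point of f(x) = 3x^2 - 8x using bisection on f'(x) = 6x + -8.
f'(x) = 0 when x = 4/3.
Starting interval: [-8, 7]
Step 1: mid = -1/2, f'(mid) = -11, new interval = [-1/2, 7]
Step 2: mid = 13/4, f'(mid) = 23/2, new interval = [-1/2, 13/4]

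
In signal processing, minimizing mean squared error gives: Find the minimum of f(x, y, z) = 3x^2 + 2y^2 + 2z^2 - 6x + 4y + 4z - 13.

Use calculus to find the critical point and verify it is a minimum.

f(x,y,z) = 3x^2 + 2y^2 + 2z^2 - 6x + 4y + 4z - 13
df/dx = 6x + (-6) = 0 => x = 1
df/dy = 4y + (4) = 0 => y = -1
df/dz = 4z + (4) = 0 => z = -1
f(1,-1,-1) = 3*(1)^2 + 2*(-1)^2 + 2*(-1)^2 + -6*(1) + 4*(-1) + 4*(-1) + -13 = -20
Hessian is diagonal with entries 6, 4, 4 > 0, confirmed minimum.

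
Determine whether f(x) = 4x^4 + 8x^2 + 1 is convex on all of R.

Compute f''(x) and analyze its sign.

f(x) = 4x^4 + 8x^2 + 1
f'(x) = 16x^3 + 16x
f''(x) = 48x^2 + 16
f''(x) = 48x^2 + 16 >= 16 > 0 for all x
Therefore, f is convex on R.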